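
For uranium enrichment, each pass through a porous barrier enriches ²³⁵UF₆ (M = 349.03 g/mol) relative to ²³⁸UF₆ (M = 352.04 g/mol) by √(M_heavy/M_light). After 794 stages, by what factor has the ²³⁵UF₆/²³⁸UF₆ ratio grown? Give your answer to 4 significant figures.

Each stage multiplies the ratio by α = √(352.04/349.03), so after 794 stages the overall factor is α^794 = (352.04/349.03)^(794/2).
= 1.00862^397 = 30.24.

30.24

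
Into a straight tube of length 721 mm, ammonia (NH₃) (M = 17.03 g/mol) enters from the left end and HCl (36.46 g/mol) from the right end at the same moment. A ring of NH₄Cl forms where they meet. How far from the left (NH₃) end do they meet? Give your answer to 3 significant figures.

In equal time, each gas travels a distance ∝ its rate ∝ 1/√M, so d_NH₃/d_HCl = √(M_HCl/M_NH₃) = √(36.46/17.03) = 1.463.
With d_NH₃ + d_HCl = 721 mm, d_HCl = 721/(1 + 1.463) = 292.7 mm.
d_NH₃ = 721 − 292.7 = 428 mm.

428 mm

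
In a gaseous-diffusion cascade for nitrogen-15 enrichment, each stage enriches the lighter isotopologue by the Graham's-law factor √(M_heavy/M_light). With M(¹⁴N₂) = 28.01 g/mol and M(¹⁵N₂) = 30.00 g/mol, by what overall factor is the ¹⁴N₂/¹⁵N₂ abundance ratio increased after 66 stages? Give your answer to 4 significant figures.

The single-stage factor is √(M_heavy/M_light), so 66 stages give [√(30.00/28.01)]^66 = (30.00/28.01)^(66/2).
= 1.07105^33 = 9.631.

9.631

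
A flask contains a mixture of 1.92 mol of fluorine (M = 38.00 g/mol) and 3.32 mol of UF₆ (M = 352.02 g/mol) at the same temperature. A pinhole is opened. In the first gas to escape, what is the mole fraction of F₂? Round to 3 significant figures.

0.638

Each component's effusion rate ∝ (its partial pressure)·(1/√M) ∝ n_i/√M_i.
Mole fraction of F₂ in the effusate = (n_F₂/√M_F₂) / (n_F₂/√M_F₂ + n_UF₆/√M_UF₆)
= (1.92/√38.00) / (1.92/√38.00 + 3.32/√352.02) = 0.3115/(0.3115 + 0.1770) = 0.638.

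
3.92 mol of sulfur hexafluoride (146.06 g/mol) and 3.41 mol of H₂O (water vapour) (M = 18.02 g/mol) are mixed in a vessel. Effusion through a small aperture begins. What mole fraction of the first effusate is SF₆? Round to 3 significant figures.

0.288

The effusion rate of species i is ∝ p_i/√M_i ∝ n_i/√M_i.
Mole fraction of SF₆ in the effusate = (n_SF₆/√M_SF₆) / (n_SF₆/√M_SF₆ + n_H₂O/√M_H₂O)
= (3.92/√146.06) / (3.92/√146.06 + 3.41/√18.02) = 0.3244/(0.3244 + 0.8033) = 0.288.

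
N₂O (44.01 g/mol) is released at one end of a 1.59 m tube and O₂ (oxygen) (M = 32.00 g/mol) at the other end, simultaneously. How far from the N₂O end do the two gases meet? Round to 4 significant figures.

The fronts meet when d_N₂O + d_O₂ = L with d_N₂O/d_O₂ = √(M_O₂/M_N₂O) (Graham's law). Here √(M_O₂/M_N₂O) = √(32.00/44.01) = 0.8527.
With d_N₂O + d_O₂ = 1.59 m, d_O₂ = 1.59/(1 + 0.8527) = 0.8582 m.
d_N₂O = 1.59 − 0.8582 = 0.7318 m.

0.7318 m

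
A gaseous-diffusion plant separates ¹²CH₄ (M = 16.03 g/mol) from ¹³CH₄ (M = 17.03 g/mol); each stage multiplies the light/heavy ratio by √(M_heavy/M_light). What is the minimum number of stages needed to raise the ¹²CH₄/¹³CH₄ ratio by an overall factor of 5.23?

55

With α = √(17.03/16.03) per stage, ln α = ½ ln(1.06238) = 0.03026.
Need α^N ≥ 5.23 ⇒ N ≥ ln(5.23) / ln α = 1.654 / 0.03026 = 54.68.
Rounding up, N = 55 stages.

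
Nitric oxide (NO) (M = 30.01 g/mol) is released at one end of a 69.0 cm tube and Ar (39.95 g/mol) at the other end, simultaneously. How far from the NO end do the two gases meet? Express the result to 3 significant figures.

Distances travelled in equal time are proportional to diffusion rates, so d_NO/d_Ar = √(M_Ar/M_NO) = √(39.95/30.01) = 1.154.
With d_NO + d_Ar = 69.0 cm, d_Ar = 69.0/(1 + 1.154) = 32.04 cm.
d_NO = 69.0 − 32.04 = 37.0 cm.

37.0 cm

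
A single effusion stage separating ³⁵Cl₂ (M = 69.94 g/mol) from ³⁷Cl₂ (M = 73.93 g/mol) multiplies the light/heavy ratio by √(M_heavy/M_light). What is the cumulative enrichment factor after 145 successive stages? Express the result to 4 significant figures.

55.83

The single-stage factor is √(M_heavy/M_light), so 145 stages give [√(73.93/69.94)]^145 = (73.93/69.94)^(145/2).
= 1.05705^(145/2) = 55.83.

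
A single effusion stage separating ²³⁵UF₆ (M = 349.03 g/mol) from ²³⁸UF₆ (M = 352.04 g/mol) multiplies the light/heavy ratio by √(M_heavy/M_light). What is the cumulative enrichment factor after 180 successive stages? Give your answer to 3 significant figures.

2.17

The single-stage factor is √(M_heavy/M_light), so 180 stages give [√(352.04/349.03)]^180 = (352.04/349.03)^(180/2).
= 1.00862^90 = 2.17.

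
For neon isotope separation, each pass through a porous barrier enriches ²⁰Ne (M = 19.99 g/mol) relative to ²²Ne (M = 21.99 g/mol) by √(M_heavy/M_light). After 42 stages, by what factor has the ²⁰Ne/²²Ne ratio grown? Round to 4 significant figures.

7.407

Overall factor = α^42 with α = √(21.99/19.99), i.e. (21.99/19.99)^(42/2).
= 1.10005^21 = 7.407.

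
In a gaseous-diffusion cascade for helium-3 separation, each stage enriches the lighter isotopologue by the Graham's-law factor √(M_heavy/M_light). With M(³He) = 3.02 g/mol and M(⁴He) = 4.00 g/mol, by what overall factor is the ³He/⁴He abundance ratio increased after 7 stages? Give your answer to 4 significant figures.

2.674

Each stage multiplies the ratio by α = √(4.00/3.02), so after 7 stages the overall factor is α^7 = (4.00/3.02)^(7/2).
= 1.32450^(7/2) = 2.674.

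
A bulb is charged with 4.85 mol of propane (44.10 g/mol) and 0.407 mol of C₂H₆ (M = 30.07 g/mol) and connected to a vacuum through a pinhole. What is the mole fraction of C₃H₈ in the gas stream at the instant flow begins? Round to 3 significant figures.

The effusion rate of species i is ∝ p_i/√M_i ∝ n_i/√M_i.
x_C₃H₈(eff) = (n_C₃H₈/√M_C₃H₈) / (n_C₃H₈/√M_C₃H₈ + n_C₂H₆/√M_C₂H₆)
= (4.85/√44.10) / (4.85/√44.10 + 0.407/√30.07) = 0.7303/(0.7303 + 0.07422) = 0.908.

0.908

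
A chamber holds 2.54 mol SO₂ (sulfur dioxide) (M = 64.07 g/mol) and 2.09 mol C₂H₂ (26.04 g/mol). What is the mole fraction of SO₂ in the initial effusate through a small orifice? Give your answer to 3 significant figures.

Effusion rate of each component ∝ n_i/√M_i (partial pressure × 1/√M).
So x_SO₂ in the escaping gas = (n_SO₂/√M_SO₂) / Σ(n_i/√M_i)
= (2.54/√64.07) / (2.54/√64.07 + 2.09/√26.04) = 0.3173/(0.3173 + 0.4096) = 0.437.

0.437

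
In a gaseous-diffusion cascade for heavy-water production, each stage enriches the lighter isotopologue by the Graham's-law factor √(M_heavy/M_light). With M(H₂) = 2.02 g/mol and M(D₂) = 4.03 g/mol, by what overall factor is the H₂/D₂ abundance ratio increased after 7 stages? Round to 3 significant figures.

11.2

After 7 stages the ratio has grown by (√(4.03/2.02))^7 = (4.03/2.02)^(7/2).
= 1.99505^(7/2) = 11.2.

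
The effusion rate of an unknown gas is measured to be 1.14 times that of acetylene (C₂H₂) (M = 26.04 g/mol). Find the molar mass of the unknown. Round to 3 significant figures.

Since effusion rate ∝ 1/√M, rate_X/rate_C₂H₂ = √(M_C₂H₂/M_X).
1.14 = √(26.04/M_X)
M_X = 26.04 / 1.14² = 26.04 / 1.300 = 20.0 g/mol

20.0 g/mol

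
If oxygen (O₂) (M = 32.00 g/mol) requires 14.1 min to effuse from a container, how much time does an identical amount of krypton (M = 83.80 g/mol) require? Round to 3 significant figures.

22.8 min

Graham's law gives t_Kr/t_O₂ = √(M_Kr/M_O₂) = √(83.80/32.00) = √2.619 = 1.618.
So the time for Kr is 14.1 × 1.618 = 22.8 min.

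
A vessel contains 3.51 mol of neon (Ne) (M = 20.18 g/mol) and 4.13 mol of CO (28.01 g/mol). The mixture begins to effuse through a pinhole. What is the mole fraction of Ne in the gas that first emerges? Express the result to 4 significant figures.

0.5003

The effusion rate of species i is ∝ p_i/√M_i ∝ n_i/√M_i.
So x_Ne in the escaping gas = (n_Ne/√M_Ne) / Σ(n_i/√M_i)
= (3.51/√20.18) / (3.51/√20.18 + 4.13/√28.01) = 0.7814/(0.7814 + 0.7804) = 0.5003.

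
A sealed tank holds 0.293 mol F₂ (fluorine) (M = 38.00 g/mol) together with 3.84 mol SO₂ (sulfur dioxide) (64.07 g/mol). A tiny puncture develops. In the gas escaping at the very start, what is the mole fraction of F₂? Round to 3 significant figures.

0.0901

The effusion rate of species i is ∝ p_i/√M_i ∝ n_i/√M_i.
x_F₂(eff) = (n_F₂/√M_F₂) / (n_F₂/√M_F₂ + n_SO₂/√M_SO₂)
= (0.293/√38.00) / (0.293/√38.00 + 3.84/√64.07) = 0.04753/(0.04753 + 0.4797) = 0.0901.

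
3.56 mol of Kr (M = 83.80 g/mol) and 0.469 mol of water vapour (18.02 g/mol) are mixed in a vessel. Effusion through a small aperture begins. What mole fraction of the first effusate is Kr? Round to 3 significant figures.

0.779

The effusion rate of species i is ∝ p_i/√M_i ∝ n_i/√M_i.
So x_Kr in the escaping gas = (n_Kr/√M_Kr) / Σ(n_i/√M_i)
= (3.56/√83.80) / (3.56/√83.80 + 0.469/√18.02) = 0.3889/(0.3889 + 0.1105) = 0.779.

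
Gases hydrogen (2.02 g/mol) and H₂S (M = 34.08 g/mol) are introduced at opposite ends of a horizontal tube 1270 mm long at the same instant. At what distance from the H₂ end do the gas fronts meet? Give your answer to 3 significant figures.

1020 mm

Distances travelled in equal time are proportional to diffusion rates, so d_H₂/d_H₂S = √(M_H₂S/M_H₂) = √(34.08/2.02) = 4.107.
With d_H₂ + d_H₂S = 1270 mm, d_H₂S = 1270/(1 + 4.107) = 248.7 mm.
d_H₂ = 1270 − 248.7 = 1020 mm.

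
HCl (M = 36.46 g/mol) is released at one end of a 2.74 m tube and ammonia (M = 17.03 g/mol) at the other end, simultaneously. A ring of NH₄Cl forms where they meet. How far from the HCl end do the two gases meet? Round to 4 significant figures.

1.112 m

In equal time, each gas travels a distance ∝ its rate ∝ 1/√M, so d_HCl/d_NH₃ = √(M_NH₃/M_HCl) = √(17.03/36.46) = 0.6834.
With d_HCl + d_NH₃ = 2.74 m, d_NH₃ = 2.74/(1 + 0.6834) = 1.628 m.
d_HCl = 2.74 − 1.628 = 1.112 m.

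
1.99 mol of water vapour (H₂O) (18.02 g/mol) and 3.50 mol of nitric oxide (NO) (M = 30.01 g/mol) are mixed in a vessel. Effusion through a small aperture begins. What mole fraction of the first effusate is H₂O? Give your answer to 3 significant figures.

Rate_i ∝ x_i/√M_i (Graham's law weighted by mole fraction), so the effusate composition follows n_i/√M_i.
So x_H₂O in the escaping gas = (n_H₂O/√M_H₂O) / Σ(n_i/√M_i)
= (1.99/√18.02) / (1.99/√18.02 + 3.50/√30.01) = 0.4688/(0.4688 + 0.6389) = 0.423.

0.423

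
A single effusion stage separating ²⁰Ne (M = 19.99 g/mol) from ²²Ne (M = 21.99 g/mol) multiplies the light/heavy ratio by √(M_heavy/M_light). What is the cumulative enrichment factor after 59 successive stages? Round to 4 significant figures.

Each stage multiplies the ratio by α = √(21.99/19.99), so after 59 stages the overall factor is α^59 = (21.99/19.99)^(59/2).
= 1.10005^(59/2) = 16.66.

16.66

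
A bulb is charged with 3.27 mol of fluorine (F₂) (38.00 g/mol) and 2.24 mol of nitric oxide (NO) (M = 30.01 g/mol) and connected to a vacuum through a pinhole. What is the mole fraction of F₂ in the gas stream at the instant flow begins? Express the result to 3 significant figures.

Each component's effusion rate ∝ (its partial pressure)·(1/√M) ∝ n_i/√M_i.
So x_F₂ in the escaping gas = (n_F₂/√M_F₂) / Σ(n_i/√M_i)
= (3.27/√38.00) / (3.27/√38.00 + 2.24/√30.01) = 0.5305/(0.5305 + 0.4089) = 0.565.

0.565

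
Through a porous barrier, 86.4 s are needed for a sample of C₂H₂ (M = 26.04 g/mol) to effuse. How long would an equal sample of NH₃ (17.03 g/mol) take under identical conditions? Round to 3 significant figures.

By Graham's law, t_NH₃/t_C₂H₂ = √(M_NH₃/M_C₂H₂) = √(17.03/26.04) = √0.6540 = 0.8087.
So the time for NH₃ is 86.4 × 0.8087 = 69.9 s.

69.9 s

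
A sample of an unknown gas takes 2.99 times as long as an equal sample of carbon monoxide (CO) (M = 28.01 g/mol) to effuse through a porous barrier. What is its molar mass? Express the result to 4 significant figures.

250.4 g/mol

By Graham's law, t_X/t_CO = √(M_X/M_CO).
2.99 = √(M_X/28.01)
M_X = 28.01 × 2.99² = 28.01 × 8.940 = 250.4 g/mol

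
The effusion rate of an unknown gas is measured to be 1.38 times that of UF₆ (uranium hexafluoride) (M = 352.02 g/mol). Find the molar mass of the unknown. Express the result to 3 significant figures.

Since effusion rate ∝ 1/√M, rate_X/rate_UF₆ = √(M_UF₆/M_X).
1.38 = √(352.02/M_X)
M_X = 352.02 / 1.38² = 352.02 / 1.904 = 185 g/mol

185 g/mol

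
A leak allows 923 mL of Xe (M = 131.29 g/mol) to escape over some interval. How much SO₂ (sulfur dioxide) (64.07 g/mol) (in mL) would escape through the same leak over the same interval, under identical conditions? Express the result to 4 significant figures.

From Graham's law, rate_SO₂/rate_Xe = √(M_Xe/M_SO₂) = √(131.29/64.07) = √2.049 = 1.431.
So the volume for SO₂ is 923 × 1.431 = 1321 mL.

1321 mL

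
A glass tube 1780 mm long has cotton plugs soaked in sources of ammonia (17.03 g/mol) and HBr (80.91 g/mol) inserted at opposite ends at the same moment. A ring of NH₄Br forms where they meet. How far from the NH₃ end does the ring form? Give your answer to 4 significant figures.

1220 mm

The fronts meet when d_NH₃ + d_HBr = L with d_NH₃/d_HBr = √(M_HBr/M_NH₃) (Graham's law). Here √(M_HBr/M_NH₃) = √(80.91/17.03) = 2.180.
With d_NH₃ + d_HBr = 1780 mm, d_HBr = 1780/(1 + 2.180) = 559.8 mm.
d_NH₃ = 1780 − 559.8 = 1220 mm.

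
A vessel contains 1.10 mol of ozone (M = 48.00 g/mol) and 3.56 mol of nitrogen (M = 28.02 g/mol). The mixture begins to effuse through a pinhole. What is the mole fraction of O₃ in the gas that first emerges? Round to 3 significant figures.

The effusion rate of species i is ∝ p_i/√M_i ∝ n_i/√M_i.
x_O₃(eff) = (n_O₃/√M_O₃) / (n_O₃/√M_O₃ + n_N₂/√M_N₂)
= (1.10/√48.00) / (1.10/√48.00 + 3.56/√28.02) = 0.1588/(0.1588 + 0.6725) = 0.191.

0.191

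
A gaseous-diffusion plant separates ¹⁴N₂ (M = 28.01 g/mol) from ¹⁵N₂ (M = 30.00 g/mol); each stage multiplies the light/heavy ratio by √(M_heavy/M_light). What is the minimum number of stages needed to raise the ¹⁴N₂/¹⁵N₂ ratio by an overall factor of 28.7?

Per stage α = (30.00/28.01)^(1/2) = 1.07105^0.5, giving ln α = 0.03432.
Need α^N ≥ 28.7 ⇒ N ≥ ln(28.7) / ln α = 3.357 / 0.03432 = 97.82.
So at least 98 stages are needed.

98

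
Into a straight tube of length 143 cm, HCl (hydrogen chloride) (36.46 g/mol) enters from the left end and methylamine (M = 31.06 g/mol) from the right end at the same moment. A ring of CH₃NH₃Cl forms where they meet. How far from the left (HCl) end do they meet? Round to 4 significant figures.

Distances travelled in equal time are proportional to diffusion rates, so d_HCl/d_CH₃NH₂ = √(M_CH₃NH₂/M_HCl) = √(31.06/36.46) = 0.9230.
With d_HCl + d_CH₃NH₂ = 143 cm, d_CH₃NH₂ = 143/(1 + 0.9230) = 74.36 cm.
d_HCl = 143 − 74.36 = 68.64 cm.

68.64 cm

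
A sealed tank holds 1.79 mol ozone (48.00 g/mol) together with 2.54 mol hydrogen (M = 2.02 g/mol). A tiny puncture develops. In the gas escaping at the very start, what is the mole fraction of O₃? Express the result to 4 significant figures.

0.1263

Effusion rate of each component ∝ n_i/√M_i (partial pressure × 1/√M).
Mole fraction of O₃ in the effusate = (n_O₃/√M_O₃) / (n_O₃/√M_O₃ + n_H₂/√M_H₂)
= (1.79/√48.00) / (1.79/√48.00 + 2.54/√2.02) = 0.2584/(0.2584 + 1.787) = 0.1263.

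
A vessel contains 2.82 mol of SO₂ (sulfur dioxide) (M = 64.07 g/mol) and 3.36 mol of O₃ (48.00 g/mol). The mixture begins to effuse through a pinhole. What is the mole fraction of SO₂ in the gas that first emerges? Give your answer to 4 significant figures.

The effusion rate of species i is ∝ p_i/√M_i ∝ n_i/√M_i.
x_SO₂(eff) = (n_SO₂/√M_SO₂) / (n_SO₂/√M_SO₂ + n_O₃/√M_O₃)
= (2.82/√64.07) / (2.82/√64.07 + 3.36/√48.00) = 0.3523/(0.3523 + 0.4850) = 0.4208.

0.4208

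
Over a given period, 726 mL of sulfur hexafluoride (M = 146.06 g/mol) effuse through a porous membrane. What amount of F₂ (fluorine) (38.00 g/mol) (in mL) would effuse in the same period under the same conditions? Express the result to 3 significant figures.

1420 mL

Graham's law gives rate_F₂/rate_SF₆ = √(M_SF₆/M_F₂) = √(146.06/38.00) = √3.844 = 1.961.
So the volume for F₂ is 726 × 1.961 = 1420 mL.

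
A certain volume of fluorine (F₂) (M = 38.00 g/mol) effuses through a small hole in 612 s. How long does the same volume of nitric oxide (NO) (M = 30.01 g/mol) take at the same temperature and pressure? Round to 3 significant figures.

Since effusion rate ∝ 1/√M, t_NO/t_F₂ = √(M_NO/M_F₂) = √(30.01/38.00) = √0.7897 = 0.8887.
So the time for NO is 612 × 0.8887 = 544 s.

544 s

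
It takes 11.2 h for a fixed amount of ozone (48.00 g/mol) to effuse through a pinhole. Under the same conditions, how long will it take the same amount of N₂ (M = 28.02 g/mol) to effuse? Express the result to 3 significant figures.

By Graham's law, t_N₂/t_O₃ = √(M_N₂/M_O₃) = √(28.02/48.00) = √0.5837 = 0.7640.
So the time for N₂ is 11.2 × 0.7640 = 8.56 h.

8.56 h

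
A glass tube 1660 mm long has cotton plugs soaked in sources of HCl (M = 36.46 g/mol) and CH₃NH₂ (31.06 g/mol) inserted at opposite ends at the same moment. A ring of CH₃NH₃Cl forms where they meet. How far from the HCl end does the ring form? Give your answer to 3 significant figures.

The fronts meet when d_HCl + d_CH₃NH₂ = L with d_HCl/d_CH₃NH₂ = √(M_CH₃NH₂/M_HCl) (Graham's law). Here √(M_CH₃NH₂/M_HCl) = √(31.06/36.46) = 0.9230.
With d_HCl + d_CH₃NH₂ = 1660 mm, d_CH₃NH₂ = 1660/(1 + 0.9230) = 863.2 mm.
d_HCl = 1660 − 863.2 = 797 mm.

797 mm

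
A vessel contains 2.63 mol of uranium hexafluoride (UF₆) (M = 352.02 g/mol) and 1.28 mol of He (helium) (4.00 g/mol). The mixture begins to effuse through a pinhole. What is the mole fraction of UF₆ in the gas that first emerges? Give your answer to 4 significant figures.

Effusion rate of each component ∝ n_i/√M_i (partial pressure × 1/√M).
Mole fraction of UF₆ in the effusate = (n_UF₆/√M_UF₆) / (n_UF₆/√M_UF₆ + n_He/√M_He)
= (2.63/√352.02) / (2.63/√352.02 + 1.28/√4.00) = 0.1402/(0.1402 + 0.6400) = 0.1797.

0.1797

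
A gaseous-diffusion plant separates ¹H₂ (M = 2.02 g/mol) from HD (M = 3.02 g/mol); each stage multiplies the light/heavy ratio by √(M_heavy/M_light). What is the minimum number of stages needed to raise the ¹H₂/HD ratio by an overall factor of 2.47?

Per stage α = (3.02/2.02)^(1/2) = 1.49505^0.5, giving ln α = 0.2011.
Need α^N ≥ 2.47 ⇒ N ≥ ln(2.47) / ln α = 0.9042 / 0.2011 = 4.50.
So at least 5 stages are needed.

5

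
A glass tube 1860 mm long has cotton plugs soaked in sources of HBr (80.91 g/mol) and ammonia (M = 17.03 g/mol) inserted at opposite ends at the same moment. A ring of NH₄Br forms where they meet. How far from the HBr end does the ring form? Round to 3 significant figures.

Distances travelled in equal time are proportional to diffusion rates, so d_HBr/d_NH₃ = √(M_NH₃/M_HBr) = √(17.03/80.91) = 0.4588.
With d_HBr + d_NH₃ = 1860 mm, d_NH₃ = 1860/(1 + 0.4588) = 1275 mm.
d_HBr = 1860 − 1275 = 585 mm.

585 mm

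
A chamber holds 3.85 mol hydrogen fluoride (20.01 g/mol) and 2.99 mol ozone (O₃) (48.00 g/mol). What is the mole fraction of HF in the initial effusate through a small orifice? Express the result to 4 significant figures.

0.6660

The effusion rate of species i is ∝ p_i/√M_i ∝ n_i/√M_i.
Mole fraction of HF in the effusate = (n_HF/√M_HF) / (n_HF/√M_HF + n_O₃/√M_O₃)
= (3.85/√20.01) / (3.85/√20.01 + 2.99/√48.00) = 0.8607/(0.8607 + 0.4316) = 0.6660.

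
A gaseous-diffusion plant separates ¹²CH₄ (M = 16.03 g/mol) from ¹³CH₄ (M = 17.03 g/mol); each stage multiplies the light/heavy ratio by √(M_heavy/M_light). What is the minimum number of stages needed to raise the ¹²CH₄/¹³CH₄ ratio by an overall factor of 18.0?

96

Per stage α = (17.03/16.03)^(1/2) = 1.06238^0.5, giving ln α = 0.03026.
Need α^N ≥ 18.0 ⇒ N ≥ ln(18.0) / ln α = 2.890 / 0.03026 = 95.53.
Rounding up, N = 96 stages.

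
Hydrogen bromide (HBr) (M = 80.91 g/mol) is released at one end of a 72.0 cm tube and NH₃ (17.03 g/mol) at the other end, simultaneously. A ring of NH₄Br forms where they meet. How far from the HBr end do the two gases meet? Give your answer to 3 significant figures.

Graham's law gives d_HBr/d_NH₃ = rate_HBr/rate_NH₃ = √(M_NH₃/M_HBr) = √(17.03/80.91) = 0.4588.
With d_HBr + d_NH₃ = 72.0 cm, d_NH₃ = 72.0/(1 + 0.4588) = 49.36 cm.
d_HBr = 72.0 − 49.36 = 22.6 cm.

22.6 cm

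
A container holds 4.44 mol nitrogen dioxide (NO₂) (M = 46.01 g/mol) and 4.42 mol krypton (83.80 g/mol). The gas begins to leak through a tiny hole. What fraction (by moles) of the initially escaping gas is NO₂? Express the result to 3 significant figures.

0.575

Each component's effusion rate ∝ (its partial pressure)·(1/√M) ∝ n_i/√M_i.
x_NO₂(eff) = (n_NO₂/√M_NO₂) / (n_NO₂/√M_NO₂ + n_Kr/√M_Kr)
= (4.44/√46.01) / (4.44/√46.01 + 4.42/√83.80) = 0.6546/(0.6546 + 0.4828) = 0.575.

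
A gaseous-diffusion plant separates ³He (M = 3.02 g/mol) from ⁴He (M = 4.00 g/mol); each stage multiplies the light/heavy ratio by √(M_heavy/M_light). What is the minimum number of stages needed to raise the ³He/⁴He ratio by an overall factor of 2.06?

Per stage α = (4.00/3.02)^(1/2) = 1.32450^0.5, giving ln α = 0.1405.
Need α^N ≥ 2.06 ⇒ N ≥ ln(2.06) / ln α = 0.7227 / 0.1405 = 5.14.
So at least 6 stages are needed.

6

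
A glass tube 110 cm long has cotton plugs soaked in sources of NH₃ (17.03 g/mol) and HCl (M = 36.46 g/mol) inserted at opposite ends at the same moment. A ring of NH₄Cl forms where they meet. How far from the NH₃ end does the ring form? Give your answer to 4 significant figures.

65.34 cm

In equal time, each gas travels a distance ∝ its rate ∝ 1/√M, so d_NH₃/d_HCl = √(M_HCl/M_NH₃) = √(36.46/17.03) = 1.463.
With d_NH₃ + d_HCl = 110 cm, d_HCl = 110/(1 + 1.463) = 44.66 cm.
d_NH₃ = 110 − 44.66 = 65.34 cm.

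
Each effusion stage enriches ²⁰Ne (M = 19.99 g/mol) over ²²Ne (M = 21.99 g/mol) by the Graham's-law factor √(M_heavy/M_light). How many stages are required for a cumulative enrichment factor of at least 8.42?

With α = √(21.99/19.99) per stage, ln α = ½ ln(1.10005) = 0.04768.
Need α^N ≥ 8.42 ⇒ N ≥ ln(8.42) / ln α = 2.131 / 0.04768 = 44.69.
So at least 45 stages are needed.

45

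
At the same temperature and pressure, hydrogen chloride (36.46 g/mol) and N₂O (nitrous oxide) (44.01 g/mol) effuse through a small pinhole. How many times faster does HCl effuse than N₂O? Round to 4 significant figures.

From Graham's law, rate_HCl/rate_N₂O = √(M_N₂O/M_HCl) = √(44.01/36.46) = √1.207 = 1.099.

1.099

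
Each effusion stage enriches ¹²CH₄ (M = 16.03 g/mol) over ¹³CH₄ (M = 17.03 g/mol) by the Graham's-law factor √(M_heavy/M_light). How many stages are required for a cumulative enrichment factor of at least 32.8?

Single-stage factor α = √(17.03/16.03), so ln α = ½ ln(1.06238) = 0.03026.
Need α^N ≥ 32.8 ⇒ N ≥ ln(32.8) / ln α = 3.490 / 0.03026 = 115.36.
Rounding up, N = 116 stages.

116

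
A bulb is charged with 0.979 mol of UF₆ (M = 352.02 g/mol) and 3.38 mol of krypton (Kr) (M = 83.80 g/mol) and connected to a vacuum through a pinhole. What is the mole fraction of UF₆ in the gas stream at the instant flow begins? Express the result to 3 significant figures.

0.124

Rate_i ∝ x_i/√M_i (Graham's law weighted by mole fraction), so the effusate composition follows n_i/√M_i.
So x_UF₆ in the escaping gas = (n_UF₆/√M_UF₆) / Σ(n_i/√M_i)
= (0.979/√352.02) / (0.979/√352.02 + 3.38/√83.80) = 0.05218/(0.05218 + 0.3692) = 0.124.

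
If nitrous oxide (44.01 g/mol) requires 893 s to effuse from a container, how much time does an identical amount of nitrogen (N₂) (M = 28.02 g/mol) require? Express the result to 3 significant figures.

713 s

From Graham's law, t_N₂/t_N₂O = √(M_N₂/M_N₂O) = √(28.02/44.01) = √0.6367 = 0.7979.
So the time for N₂ is 893 × 0.7979 = 713 s.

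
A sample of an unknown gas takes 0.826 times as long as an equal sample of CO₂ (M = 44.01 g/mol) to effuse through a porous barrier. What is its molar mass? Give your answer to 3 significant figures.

30.0 g/mol

Using Graham's law: t_X/t_CO₂ = √(M_X/M_CO₂).
0.826 = √(M_X/44.01)
M_X = 44.01 × 0.826² = 44.01 × 0.6823 = 30.0 g/mol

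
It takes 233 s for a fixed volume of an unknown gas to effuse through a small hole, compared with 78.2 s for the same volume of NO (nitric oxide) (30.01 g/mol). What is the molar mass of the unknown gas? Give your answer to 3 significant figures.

266 g/mol

By Graham's law, t_X/t_NO = √(M_X/M_NO).
233/78.2 = 2.980 = √(M_X/30.01)
M_X = 30.01 × 2.980² = 30.01 × 8.878 = 266 g/mol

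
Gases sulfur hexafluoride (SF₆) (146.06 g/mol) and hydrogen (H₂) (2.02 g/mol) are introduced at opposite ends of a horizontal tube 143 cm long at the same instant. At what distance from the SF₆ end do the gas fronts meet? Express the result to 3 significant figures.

15.0 cm

The fronts meet when d_SF₆ + d_H₂ = L with d_SF₆/d_H₂ = √(M_H₂/M_SF₆) (Graham's law). Here √(M_H₂/M_SF₆) = √(2.02/146.06) = 0.1176.
With d_SF₆ + d_H₂ = 143 cm, d_H₂ = 143/(1 + 0.1176) = 128.0 cm.
d_SF₆ = 143 − 128.0 = 15.0 cm.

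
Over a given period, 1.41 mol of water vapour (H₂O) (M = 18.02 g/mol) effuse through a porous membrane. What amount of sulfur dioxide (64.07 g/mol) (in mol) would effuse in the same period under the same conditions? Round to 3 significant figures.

Using Graham's law: rate_SO₂/rate_H₂O = √(M_H₂O/M_SO₂) = √(18.02/64.07) = √0.2813 = 0.5303.
So the amount for SO₂ is 1.41 × 0.5303 = 0.748 mol.

0.748 mol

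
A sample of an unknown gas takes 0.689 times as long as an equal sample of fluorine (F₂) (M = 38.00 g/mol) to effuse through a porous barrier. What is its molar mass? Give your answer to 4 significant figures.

18.04 g/mol

By Graham's law, t_X/t_F₂ = √(M_X/M_F₂).
0.689 = √(M_X/38.00)
M_X = 38.00 × 0.689² = 38.00 × 0.4747 = 18.04 g/mol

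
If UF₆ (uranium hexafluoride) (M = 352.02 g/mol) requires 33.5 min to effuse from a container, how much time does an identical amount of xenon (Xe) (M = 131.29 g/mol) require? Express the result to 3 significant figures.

20.5 min

Since effusion rate ∝ 1/√M, t_Xe/t_UF₆ = √(M_Xe/M_UF₆) = √(131.29/352.02) = √0.3730 = 0.6107.
So the time for Xe is 33.5 × 0.6107 = 20.5 min.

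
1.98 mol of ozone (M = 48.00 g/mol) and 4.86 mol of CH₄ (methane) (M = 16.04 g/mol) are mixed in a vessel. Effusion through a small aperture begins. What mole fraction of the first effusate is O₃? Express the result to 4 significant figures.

0.1906

Each component's effusion rate ∝ (its partial pressure)·(1/√M) ∝ n_i/√M_i.
So x_O₃ in the escaping gas = (n_O₃/√M_O₃) / Σ(n_i/√M_i)
= (1.98/√48.00) / (1.98/√48.00 + 4.86/√16.04) = 0.2858/(0.2858 + 1.213) = 0.1906.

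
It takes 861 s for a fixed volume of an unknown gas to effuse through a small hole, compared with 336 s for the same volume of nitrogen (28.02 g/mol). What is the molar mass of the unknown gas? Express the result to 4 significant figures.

184.0 g/mol

Since effusion rate ∝ 1/√M, t_X/t_N₂ = √(M_X/M_N₂).
861/336 = 2.562 = √(M_X/28.02)
M_X = 28.02 × 2.562² = 28.02 × 6.566 = 184.0 g/mol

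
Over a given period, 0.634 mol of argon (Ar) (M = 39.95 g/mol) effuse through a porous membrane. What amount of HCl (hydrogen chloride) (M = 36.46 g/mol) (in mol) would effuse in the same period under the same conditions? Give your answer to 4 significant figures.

0.6637 mol

By Graham's law, rate_HCl/rate_Ar = √(M_Ar/M_HCl) = √(39.95/36.46) = √1.096 = 1.047.
So the amount for HCl is 0.634 × 1.047 = 0.6637 mol.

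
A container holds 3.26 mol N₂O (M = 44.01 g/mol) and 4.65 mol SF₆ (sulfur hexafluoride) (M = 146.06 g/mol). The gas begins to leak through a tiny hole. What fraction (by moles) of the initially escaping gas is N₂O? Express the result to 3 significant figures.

Effusion rate of each component ∝ n_i/√M_i (partial pressure × 1/√M).
So x_N₂O in the escaping gas = (n_N₂O/√M_N₂O) / Σ(n_i/√M_i)
= (3.26/√44.01) / (3.26/√44.01 + 4.65/√146.06) = 0.4914/(0.4914 + 0.3848) = 0.561.

0.561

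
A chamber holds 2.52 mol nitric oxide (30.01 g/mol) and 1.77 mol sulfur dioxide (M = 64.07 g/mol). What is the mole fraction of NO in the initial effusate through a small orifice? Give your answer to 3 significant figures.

0.675

Rate_i ∝ x_i/√M_i (Graham's law weighted by mole fraction), so the effusate composition follows n_i/√M_i.
x_NO(eff) = (n_NO/√M_NO) / (n_NO/√M_NO + n_SO₂/√M_SO₂)
= (2.52/√30.01) / (2.52/√30.01 + 1.77/√64.07) = 0.4600/(0.4600 + 0.2211) = 0.675.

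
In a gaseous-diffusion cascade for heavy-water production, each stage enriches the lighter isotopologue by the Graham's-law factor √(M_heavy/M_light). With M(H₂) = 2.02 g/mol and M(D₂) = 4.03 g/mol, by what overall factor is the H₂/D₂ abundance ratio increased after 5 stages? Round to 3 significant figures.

5.62

After 5 stages the ratio has grown by (√(4.03/2.02))^5 = (4.03/2.02)^(5/2).
= 1.99505^(5/2) = 5.62.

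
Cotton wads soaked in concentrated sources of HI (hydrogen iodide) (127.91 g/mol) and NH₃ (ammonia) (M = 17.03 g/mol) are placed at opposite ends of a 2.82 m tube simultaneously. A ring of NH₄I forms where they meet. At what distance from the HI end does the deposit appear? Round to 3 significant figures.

0.754 m

In equal time, each gas travels a distance ∝ its rate ∝ 1/√M, so d_HI/d_NH₃ = √(M_NH₃/M_HI) = √(17.03/127.91) = 0.3649.
With d_HI + d_NH₃ = 2.82 m, d_NH₃ = 2.82/(1 + 0.3649) = 2.066 m.
d_HI = 2.82 − 2.066 = 0.754 m.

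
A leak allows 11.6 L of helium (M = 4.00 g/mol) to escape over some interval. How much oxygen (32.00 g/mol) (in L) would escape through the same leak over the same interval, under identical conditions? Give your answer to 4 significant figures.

4.101 L

Graham's law gives rate_O₂/rate_He = √(M_He/M_O₂) = √(4.00/32.00) = √0.1250 = 0.3536.
So the volume for O₂ is 11.6 × 0.3536 = 4.101 L.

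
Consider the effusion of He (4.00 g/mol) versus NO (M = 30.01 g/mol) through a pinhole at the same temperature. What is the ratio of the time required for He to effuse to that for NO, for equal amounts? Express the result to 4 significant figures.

0.3651

From Graham's law, t_He/t_NO = √(M_He/M_NO) = √(4.00/30.01) = √0.1333 = 0.3651.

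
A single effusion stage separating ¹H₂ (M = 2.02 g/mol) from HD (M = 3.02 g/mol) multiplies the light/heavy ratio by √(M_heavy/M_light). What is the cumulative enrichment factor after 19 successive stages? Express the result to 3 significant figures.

45.6

Overall factor = α^19 with α = √(3.02/2.02), i.e. (3.02/2.02)^(19/2).
= 1.49505^(19/2) = 45.6.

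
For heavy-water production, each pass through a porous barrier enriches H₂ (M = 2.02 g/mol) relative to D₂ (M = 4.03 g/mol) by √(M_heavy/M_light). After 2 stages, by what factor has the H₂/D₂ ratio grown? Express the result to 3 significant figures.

2.00

The single-stage factor is √(M_heavy/M_light), so 2 stages give [√(4.03/2.02)]^2 = (4.03/2.02)^(2/2).
= 1.99505^1 = 2.00.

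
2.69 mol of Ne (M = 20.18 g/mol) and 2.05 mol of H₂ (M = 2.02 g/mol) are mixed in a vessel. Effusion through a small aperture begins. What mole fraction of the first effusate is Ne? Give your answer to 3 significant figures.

0.293

The effusion rate of species i is ∝ p_i/√M_i ∝ n_i/√M_i.
Mole fraction of Ne in the effusate = (n_Ne/√M_Ne) / (n_Ne/√M_Ne + n_H₂/√M_H₂)
= (2.69/√20.18) / (2.69/√20.18 + 2.05/√2.02) = 0.5988/(0.5988 + 1.442) = 0.293.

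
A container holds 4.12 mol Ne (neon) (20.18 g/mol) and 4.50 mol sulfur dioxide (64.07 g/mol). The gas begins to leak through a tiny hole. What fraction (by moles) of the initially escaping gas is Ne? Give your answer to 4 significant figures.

0.6200

The effusion rate of species i is ∝ p_i/√M_i ∝ n_i/√M_i.
So x_Ne in the escaping gas = (n_Ne/√M_Ne) / Σ(n_i/√M_i)
= (4.12/√20.18) / (4.12/√20.18 + 4.50/√64.07) = 0.9171/(0.9171 + 0.5622) = 0.6200.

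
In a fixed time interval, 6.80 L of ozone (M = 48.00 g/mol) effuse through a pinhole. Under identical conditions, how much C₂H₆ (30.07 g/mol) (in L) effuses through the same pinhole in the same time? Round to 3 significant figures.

Using Graham's law: rate_C₂H₆/rate_O₃ = √(M_O₃/M_C₂H₆) = √(48.00/30.07) = √1.596 = 1.263.
So the volume for C₂H₆ is 6.80 × 1.263 = 8.59 L.

8.59 L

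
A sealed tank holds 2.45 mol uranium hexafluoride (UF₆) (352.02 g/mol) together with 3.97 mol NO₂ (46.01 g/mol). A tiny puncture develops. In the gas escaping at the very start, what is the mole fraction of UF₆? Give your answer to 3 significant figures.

0.182

The effusion rate of species i is ∝ p_i/√M_i ∝ n_i/√M_i.
x_UF₆(eff) = (n_UF₆/√M_UF₆) / (n_UF₆/√M_UF₆ + n_NO₂/√M_NO₂)
= (2.45/√352.02) / (2.45/√352.02 + 3.97/√46.01) = 0.1306/(0.1306 + 0.5853) = 0.182.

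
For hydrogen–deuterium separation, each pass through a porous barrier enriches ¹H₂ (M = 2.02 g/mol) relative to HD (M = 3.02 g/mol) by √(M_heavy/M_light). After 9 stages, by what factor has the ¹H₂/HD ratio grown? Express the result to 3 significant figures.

6.11

After 9 stages the ratio has grown by (√(3.02/2.02))^9 = (3.02/2.02)^(9/2).
= 1.49505^(9/2) = 6.11.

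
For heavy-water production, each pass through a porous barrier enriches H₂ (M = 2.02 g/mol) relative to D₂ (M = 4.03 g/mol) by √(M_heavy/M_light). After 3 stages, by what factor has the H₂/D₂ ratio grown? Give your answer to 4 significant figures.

After 3 stages the ratio has grown by (√(4.03/2.02))^3 = (4.03/2.02)^(3/2).
= 1.99505^(3/2) = 2.818.

2.818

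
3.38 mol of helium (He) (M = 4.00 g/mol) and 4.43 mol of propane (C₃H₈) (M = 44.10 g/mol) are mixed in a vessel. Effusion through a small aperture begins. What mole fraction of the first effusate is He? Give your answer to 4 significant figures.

Effusion rate of each component ∝ n_i/√M_i (partial pressure × 1/√M).
So x_He in the escaping gas = (n_He/√M_He) / Σ(n_i/√M_i)
= (3.38/√4.00) / (3.38/√4.00 + 4.43/√44.10) = 1.690/(1.690 + 0.6671) = 0.7170.

0.7170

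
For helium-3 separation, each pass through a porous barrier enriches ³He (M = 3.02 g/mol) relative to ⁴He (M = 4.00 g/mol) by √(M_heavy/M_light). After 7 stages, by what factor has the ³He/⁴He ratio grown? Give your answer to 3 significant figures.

Each stage multiplies the ratio by α = √(4.00/3.02), so after 7 stages the overall factor is α^7 = (4.00/3.02)^(7/2).
= 1.32450^(7/2) = 2.67.

2.67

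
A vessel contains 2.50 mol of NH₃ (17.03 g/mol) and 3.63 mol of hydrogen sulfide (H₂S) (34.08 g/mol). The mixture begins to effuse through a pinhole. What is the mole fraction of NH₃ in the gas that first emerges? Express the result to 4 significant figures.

0.4935

Effusion rate of each component ∝ n_i/√M_i (partial pressure × 1/√M).
Mole fraction of NH₃ in the effusate = (n_NH₃/√M_NH₃) / (n_NH₃/√M_NH₃ + n_H₂S/√M_H₂S)
= (2.50/√17.03) / (2.50/√17.03 + 3.63/√34.08) = 0.6058/(0.6058 + 0.6218) = 0.4935.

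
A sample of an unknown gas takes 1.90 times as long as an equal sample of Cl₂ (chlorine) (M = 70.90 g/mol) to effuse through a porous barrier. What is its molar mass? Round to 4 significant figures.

Since effusion rate ∝ 1/√M, t_X/t_Cl₂ = √(M_X/M_Cl₂).
1.90 = √(M_X/70.90)
M_X = 70.90 × 1.90² = 70.90 × 3.610 = 255.9 g/mol

255.9 g/mol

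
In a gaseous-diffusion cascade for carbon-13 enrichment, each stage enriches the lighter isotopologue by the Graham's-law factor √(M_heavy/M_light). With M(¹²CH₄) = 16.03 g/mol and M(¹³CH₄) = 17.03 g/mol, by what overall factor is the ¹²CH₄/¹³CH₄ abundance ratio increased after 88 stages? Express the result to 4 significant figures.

The single-stage factor is √(M_heavy/M_light), so 88 stages give [√(17.03/16.03)]^88 = (17.03/16.03)^(88/2).
= 1.06238^44 = 14.33.

14.33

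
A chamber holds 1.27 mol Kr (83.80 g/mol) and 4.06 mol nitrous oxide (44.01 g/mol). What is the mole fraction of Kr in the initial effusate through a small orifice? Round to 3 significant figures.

0.185

The effusion rate of species i is ∝ p_i/√M_i ∝ n_i/√M_i.
Mole fraction of Kr in the effusate = (n_Kr/√M_Kr) / (n_Kr/√M_Kr + n_N₂O/√M_N₂O)
= (1.27/√83.80) / (1.27/√83.80 + 4.06/√44.01) = 0.1387/(0.1387 + 0.6120) = 0.185.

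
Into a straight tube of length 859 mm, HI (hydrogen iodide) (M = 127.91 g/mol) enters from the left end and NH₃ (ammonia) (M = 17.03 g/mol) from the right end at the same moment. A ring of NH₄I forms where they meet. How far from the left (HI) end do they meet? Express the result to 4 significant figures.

229.6 mm

In equal time, each gas travels a distance ∝ its rate ∝ 1/√M, so d_HI/d_NH₃ = √(M_NH₃/M_HI) = √(17.03/127.91) = 0.3649.
With d_HI + d_NH₃ = 859 mm, d_NH₃ = 859/(1 + 0.3649) = 629.4 mm.
d_HI = 859 − 629.4 = 229.6 mm.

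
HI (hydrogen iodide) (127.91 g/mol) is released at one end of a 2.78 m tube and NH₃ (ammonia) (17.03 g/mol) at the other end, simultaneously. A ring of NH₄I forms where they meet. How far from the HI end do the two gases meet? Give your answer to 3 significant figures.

Graham's law gives d_HI/d_NH₃ = rate_HI/rate_NH₃ = √(M_NH₃/M_HI) = √(17.03/127.91) = 0.3649.
With d_HI + d_NH₃ = 2.78 m, d_NH₃ = 2.78/(1 + 0.3649) = 2.037 m.
d_HI = 2.78 − 2.037 = 0.743 m.

0.743 m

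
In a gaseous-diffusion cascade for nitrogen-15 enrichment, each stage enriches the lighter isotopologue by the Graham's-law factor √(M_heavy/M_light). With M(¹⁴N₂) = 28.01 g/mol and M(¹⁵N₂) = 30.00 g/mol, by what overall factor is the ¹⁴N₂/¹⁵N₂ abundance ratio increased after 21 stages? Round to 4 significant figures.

2.056

Each stage multiplies the ratio by α = √(30.00/28.01), so after 21 stages the overall factor is α^21 = (30.00/28.01)^(21/2).
= 1.07105^(21/2) = 2.056.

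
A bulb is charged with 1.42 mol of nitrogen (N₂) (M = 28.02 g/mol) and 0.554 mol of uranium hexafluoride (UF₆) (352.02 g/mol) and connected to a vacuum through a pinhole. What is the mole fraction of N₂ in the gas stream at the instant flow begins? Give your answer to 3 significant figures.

0.901

Effusion rate of each component ∝ n_i/√M_i (partial pressure × 1/√M).
So x_N₂ in the escaping gas = (n_N₂/√M_N₂) / Σ(n_i/√M_i)
= (1.42/√28.02) / (1.42/√28.02 + 0.554/√352.02) = 0.2683/(0.2683 + 0.02953) = 0.901.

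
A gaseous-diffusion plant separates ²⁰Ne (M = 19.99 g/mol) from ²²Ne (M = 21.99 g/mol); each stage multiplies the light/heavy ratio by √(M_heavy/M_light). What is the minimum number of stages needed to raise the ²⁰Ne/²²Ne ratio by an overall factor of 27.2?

70

Single-stage factor α = √(21.99/19.99), so ln α = ½ ln(1.10005) = 0.04768.
Need α^N ≥ 27.2 ⇒ N ≥ ln(27.2) / ln α = 3.303 / 0.04768 = 69.28.
Rounding up, N = 70 stages.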